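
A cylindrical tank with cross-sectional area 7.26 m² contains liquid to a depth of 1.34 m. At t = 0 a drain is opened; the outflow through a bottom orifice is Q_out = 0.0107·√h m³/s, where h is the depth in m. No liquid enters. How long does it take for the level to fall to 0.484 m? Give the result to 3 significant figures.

With no inflow, A dh/dt = −0.0107 √h.
This is separable: 2 d(√h)/dt = −0.0107/A, so √h = √h₀ − (0.0107/(2A)) t.
t = 2A(√h₀ − √h)/0.0107 = 2·7.26·(√1.34 − √0.484)/0.0107
  = 14.520 × (1.1576 − 0.69570) / 0.0107 = 626.78 s.

627 s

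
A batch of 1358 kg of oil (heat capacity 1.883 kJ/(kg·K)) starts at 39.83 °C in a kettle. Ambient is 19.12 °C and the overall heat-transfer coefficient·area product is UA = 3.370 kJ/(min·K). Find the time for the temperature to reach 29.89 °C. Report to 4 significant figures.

Energy balance: M c_p dT/dt = −UA(T − T_amb).
τ = M c_p/UA = 758.788 min; T_ss = T_amb = 19.1200 °C.
T(t) = T_ss + (T₀ − T_ss)e^(−t/τ); set T = 29.89:
t = −τ ln[(T − T_ss)/(T₀ − T_ss)] = −758.788 · ln(0.520039) = 496.135 min.

496.1 min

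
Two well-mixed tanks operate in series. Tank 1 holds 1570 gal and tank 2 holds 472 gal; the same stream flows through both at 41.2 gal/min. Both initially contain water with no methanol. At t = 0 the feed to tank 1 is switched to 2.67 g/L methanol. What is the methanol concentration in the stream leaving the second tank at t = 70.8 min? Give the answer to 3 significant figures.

2.08 g/L

Species balance on tank i: dCᵢ/dt = (Cᵢ₋₁ − Cᵢ)/τᵢ with τᵢ = Vᵢ/Q.
τ₁ = 1570/41.2 = 38.107 min; τ₂ = 472/41.2 = 11.456 min.
Tank 1: C₁ = C_in(1 − e^(−t/τ₁)). Tank 2 (τ₁ ≠ τ₂): C₂ = C_in[1 − (τ₁ e^(−t/τ₁) − τ₂ e^(−t/τ₂))/(τ₁ − τ₂)].
At t = 70.8: e^(−t/τ₁) = 0.15599, e^(−t/τ₂) = 0.0020704.
C₂ = 2.67·[1 − (38.107·0.15599 − 11.456·0.0020704)/(26.650)] = 2.67·0.77784 = 2.0768 g/L.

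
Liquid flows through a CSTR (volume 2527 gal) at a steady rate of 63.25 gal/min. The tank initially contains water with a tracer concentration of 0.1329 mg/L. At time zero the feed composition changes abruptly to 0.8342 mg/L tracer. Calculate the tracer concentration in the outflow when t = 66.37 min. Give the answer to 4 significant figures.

0.7010 mg/L

Accumulation = in − out for the solute gives V dC/dt = Q(C_in − C).
Rewrite as dC/dt + C/τ = C_in/τ, τ = V/Q = 39.9526 min.
Solution: C(t) = C_in + (C₀ − C_in) e^(−t/τ).
C(66.37) = 0.8342 + (0.1329 − 0.8342)·e^(−66.37/39.9526) = 0.8342 + (-0.701300)·0.189907 = 0.701018 mg/L.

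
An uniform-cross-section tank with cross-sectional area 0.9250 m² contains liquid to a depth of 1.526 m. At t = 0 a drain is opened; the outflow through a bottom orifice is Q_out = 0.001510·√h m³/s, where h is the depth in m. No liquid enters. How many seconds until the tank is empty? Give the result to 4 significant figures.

1513 s

Volume balance on the tank: A dh/dt = −0.001510 √h.
∫ h^(−1/2) dh = −(0.001510/A) ∫ dt, giving 2√h = 2√h₀ − (0.001510/A) t.
Set h = 0: 2√h₀ = (0.001510/A) t_empty ⇒ t_empty = 2A√h₀/0.001510.
t_empty = 2·0.9250·√1.526/0.001510 = 1.85000·1.23531/0.001510 = 1513.46 s.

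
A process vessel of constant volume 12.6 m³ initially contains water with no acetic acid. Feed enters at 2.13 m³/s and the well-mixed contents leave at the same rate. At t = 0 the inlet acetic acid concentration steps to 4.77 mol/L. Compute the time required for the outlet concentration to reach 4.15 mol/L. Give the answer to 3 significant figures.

Species balance: V dC/dt = Q(C_in − C) ⇒ τ = V/Q = 5.9155 s.
C(t) = C_in + (C₀ − C_in) e^(−t/τ). Set C = 4.15 and solve for t:
e^(−t/τ) = (C − C_in)/(C₀ − C_in) = (4.15 − 4.77)/(0 − 4.77) = 0.12998
t = −τ ln(…) = 5.9155 × 2.0404 = 12.070 s.

12.1 s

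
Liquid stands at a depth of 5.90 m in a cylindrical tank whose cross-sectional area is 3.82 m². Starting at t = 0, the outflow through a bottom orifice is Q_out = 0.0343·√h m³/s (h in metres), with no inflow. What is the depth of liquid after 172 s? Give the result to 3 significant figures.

A dh/dt = −Q_out = −0.0343 √h.
This is separable: 2 d(√h)/dt = −0.0343/A, so √h = √h₀ − (0.0343/(2A)) t.
√h = √5.90 − 0.0343·172/(2·3.82) = 2.4290 − 0.77220 = 1.6568.
h = 1.6568² = 2.7450 m.

2.74 m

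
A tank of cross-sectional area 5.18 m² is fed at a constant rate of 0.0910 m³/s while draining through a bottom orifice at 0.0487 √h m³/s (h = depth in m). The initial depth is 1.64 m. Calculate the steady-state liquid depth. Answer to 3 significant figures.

Level balance: A dh/dt = 0.0910 − 0.0487 √h. Setting dh/dt = 0:
Q_in = 0.0487 √h_ss ⇒ √h_ss = 0.0910/0.0487 = 1.8686.
h_ss = 1.8686² = 3.4916 m. (Since h₀ = 1.64 m < h_ss, the level will rise toward this value.)

3.49 m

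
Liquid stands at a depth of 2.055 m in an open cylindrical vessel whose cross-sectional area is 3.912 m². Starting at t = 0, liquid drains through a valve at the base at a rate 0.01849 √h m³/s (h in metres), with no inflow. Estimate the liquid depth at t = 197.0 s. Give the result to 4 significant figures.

0.9370 m

With no inflow, A dh/dt = −0.01849 √h.
This is separable: 2 d(√h)/dt = −0.01849/A, so √h = √h₀ − (0.01849/(2A)) t.
√h = √2.055 − 0.01849·197.0/(2·3.912) = 1.43353 − 0.465559 = 0.967969.
h = 0.967969² = 0.936963 m.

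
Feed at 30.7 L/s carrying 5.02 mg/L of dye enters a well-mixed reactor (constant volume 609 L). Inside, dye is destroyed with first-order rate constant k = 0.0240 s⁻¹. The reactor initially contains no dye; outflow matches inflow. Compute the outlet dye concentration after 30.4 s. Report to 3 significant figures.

Species balance: V dC/dt = Q C_in − Q C − k V C.
This is linear with rate a = Q/V + k = 0.074411 s⁻¹.
C_ss = Q C_in/(Q + kV) = 3.4009 mg/L; C(t) = C_ss + (C₀ − C_ss) e^(−a t).
C(30.4) = 3.4009 + (-3.4009)·e^(−0.074411·30.4) = 3.4009 + (-3.4009)·0.10413 = 3.0467 mg/L.

3.05 mg/L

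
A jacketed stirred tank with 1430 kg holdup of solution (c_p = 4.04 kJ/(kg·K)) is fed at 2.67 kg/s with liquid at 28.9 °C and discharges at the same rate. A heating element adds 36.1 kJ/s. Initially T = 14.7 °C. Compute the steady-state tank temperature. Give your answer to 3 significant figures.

M c_p dT/dt = ṁ c_p (T_in − T) + Q̇.
At steady state dT/dt = 0 ⇒ T_ss = T_in + Q̇/(ṁ c_p) = 28.9 + 36.1/(2.67·4.04) = 32.247 °C.

32.2 °C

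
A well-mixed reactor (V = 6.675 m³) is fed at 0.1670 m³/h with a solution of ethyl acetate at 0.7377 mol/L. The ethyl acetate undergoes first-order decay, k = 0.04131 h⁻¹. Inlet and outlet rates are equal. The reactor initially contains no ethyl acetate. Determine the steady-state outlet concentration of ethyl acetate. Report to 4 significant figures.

0.2783 mol/L

V dC/dt = Q(C_in − C) − k V C.
At steady state: 0 = Q C_in − (Q + kV) C_ss, so C_ss = Q C_in/(Q + kV).
C_ss = 0.1670·0.7377/(0.1670 + 0.04131·6.675) = 0.123196/0.442744 = 0.278255 mol/L.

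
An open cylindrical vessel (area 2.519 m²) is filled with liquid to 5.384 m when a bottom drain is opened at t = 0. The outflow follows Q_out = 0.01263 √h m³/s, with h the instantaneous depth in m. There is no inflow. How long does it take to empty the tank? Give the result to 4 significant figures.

925.6 s

A dh/dt = −Q_out = −0.01263 √h.
This is separable: 2 d(√h)/dt = −0.01263/A, so √h = √h₀ − (0.01263/(2A)) t.
Tank is empty when √h = 0: t_empty = 2A√h₀/0.01263.
t_empty = 2·2.519·√5.384/0.01263 = 5.03800·2.32034/0.01263 = 925.566 s.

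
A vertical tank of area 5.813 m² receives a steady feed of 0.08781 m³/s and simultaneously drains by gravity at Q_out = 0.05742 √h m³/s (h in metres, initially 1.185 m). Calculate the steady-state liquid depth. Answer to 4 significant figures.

2.339 m

A dh/dt = Q_in − 0.05742 √h. Steady state requires inflow = outflow:
Q_in = 0.05742 √h_ss ⇒ √h_ss = 0.08781/0.05742 = 1.52926.
h_ss = 1.52926² = 2.33863 m. (Since h₀ = 1.185 m < h_ss, the level will rise toward this value.)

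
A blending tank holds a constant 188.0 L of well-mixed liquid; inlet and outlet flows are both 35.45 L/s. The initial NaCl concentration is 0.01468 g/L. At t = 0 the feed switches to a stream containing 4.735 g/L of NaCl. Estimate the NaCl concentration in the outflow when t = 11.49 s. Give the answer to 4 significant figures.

4.194 g/L

Transient balance on the dissolved component: V dC/dt = Q(C_in − C).
Rewrite as dC/dt + C/τ = C_in/τ, τ = V/Q = 5.30324 s.
This is linear first-order; C(t) = C_in + (C₀ − C_in) e^(−t/τ).
C(11.49) = 4.735 + (0.01468 − 4.735)·e^(−11.49/5.30324) = 4.735 + (-4.72032)·0.114567 = 4.19421 g/L.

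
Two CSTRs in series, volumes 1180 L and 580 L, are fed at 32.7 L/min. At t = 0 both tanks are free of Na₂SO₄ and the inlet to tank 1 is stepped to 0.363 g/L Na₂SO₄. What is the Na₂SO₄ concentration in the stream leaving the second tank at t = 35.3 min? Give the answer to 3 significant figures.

Species balance on tank i: dCᵢ/dt = (Cᵢ₋₁ − Cᵢ)/τᵢ with τᵢ = Vᵢ/Q.
τ₁ = 1180/32.7 = 36.086 min; τ₂ = 580/32.7 = 17.737 min.
Tank 1: C₁ = C_in(1 − e^(−t/τ₁)). Tank 2 (τ₁ ≠ τ₂): C₂ = C_in[1 − (τ₁ e^(−t/τ₁) − τ₂ e^(−t/τ₂))/(τ₁ − τ₂)].
At t = 35.3: e^(−t/τ₁) = 0.37598, e^(−t/τ₂) = 0.13667.
C₂ = 0.363·[1 − (36.086·0.37598 − 17.737·0.13667)/(18.349)] = 0.363·0.39269 = 0.14255 g/L.

0.143 g/L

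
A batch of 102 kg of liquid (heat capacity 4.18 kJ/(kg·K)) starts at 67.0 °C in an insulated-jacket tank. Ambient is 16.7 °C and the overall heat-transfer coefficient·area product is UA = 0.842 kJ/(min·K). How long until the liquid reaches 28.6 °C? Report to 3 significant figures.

730 min

Unsteady energy balance on the tank contents: M c_p dT/dt = −UA(T − T_amb).
τ = M c_p/UA = 506.37 min; T_ss = T_amb = 16.700 °C.
T(t) = T_ss + (T₀ − T_ss)e^(−t/τ); set T = 28.6:
t = −τ ln[(T − T_ss)/(T₀ − T_ss)] = −506.37 · ln(0.23658) = 729.91 min.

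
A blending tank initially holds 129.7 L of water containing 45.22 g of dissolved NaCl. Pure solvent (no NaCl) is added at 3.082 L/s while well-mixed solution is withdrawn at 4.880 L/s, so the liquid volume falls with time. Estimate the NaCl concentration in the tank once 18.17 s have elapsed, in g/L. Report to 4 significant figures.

Let m(t) be the amount of NaCl. Volume: V(t) = V₀ + (Q_in − Q_out) t = 129.7 − 1.79800 t; V(18.17) = 97.0303 L.
No NaCl enters, so dm/dt = −Q_out · (m/V).
dm/m = −Q_out dt/(V₀ − 1.79800 t); integrating gives ln(m/m₀) = −(Q_out/(Q_in−Q_out)) ln(V/V₀).
m = m₀ (V₀/V)^(Q_out/(Q_in−Q_out)) = 45.22 × (129.7/97.0303)^(-2.71413) = 20.5713 g.
C = m/V = 20.5713/97.0303 = 0.212009 g/L.

0.2120 g/L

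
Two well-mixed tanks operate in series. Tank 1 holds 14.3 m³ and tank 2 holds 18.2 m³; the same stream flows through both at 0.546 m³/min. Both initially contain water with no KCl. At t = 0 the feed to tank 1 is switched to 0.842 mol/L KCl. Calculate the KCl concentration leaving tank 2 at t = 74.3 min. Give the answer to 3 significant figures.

Time constants: τᵢ = Vᵢ/Q for each well-mixed tank.
τ₁ = 14.3/0.546 = 26.190 min; τ₂ = 18.2/0.546 = 33.333 min.
Solving the cascade with C₁(0)=C₂(0)=0 gives C₂(t) = C_in[1 − (τ₁ e^(−t/τ₁) − τ₂ e^(−t/τ₂))/(τ₁ − τ₂)].
At t = 74.3: e^(−t/τ₁) = 0.058607, e^(−t/τ₂) = 0.10764.
C₂ = 0.842·[1 − (26.190·0.058607 − 33.333·0.10764)/(-7.1429)] = 0.842·0.71259 = 0.60000 mol/L.

0.600 mol/L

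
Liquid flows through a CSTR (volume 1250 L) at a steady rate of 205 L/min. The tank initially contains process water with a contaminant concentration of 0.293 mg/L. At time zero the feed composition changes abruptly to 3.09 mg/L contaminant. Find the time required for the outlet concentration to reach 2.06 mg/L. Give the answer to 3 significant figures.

6.09 min

Species balance: V dC/dt = Q(C_in − C) ⇒ τ = V/Q = 6.0976 min.
C(t) = C_in + (C₀ − C_in) e^(−t/τ). Set C = 2.06 and solve for t:
e^(−t/τ) = (C − C_in)/(C₀ − C_in) = (2.06 − 3.09)/(0.293 − 3.09) = 0.36825
t = −τ ln(…) = 6.0976 × 0.99899 = 6.0914 min.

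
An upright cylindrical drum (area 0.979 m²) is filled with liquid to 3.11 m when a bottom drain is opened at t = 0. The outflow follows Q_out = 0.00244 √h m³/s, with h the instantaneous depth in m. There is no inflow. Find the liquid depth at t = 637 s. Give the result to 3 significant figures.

0.940 m

Unsteady balance on liquid volume: A dh/dt = −0.00244 √h.
Separate and integrate: 2(√h − √h₀) = −(0.00244/A) t.
√h = √3.11 − 0.00244·637/(2·0.979) = 1.7635 − 0.79381 = 0.96971.
h = 0.96971² = 0.94034 m.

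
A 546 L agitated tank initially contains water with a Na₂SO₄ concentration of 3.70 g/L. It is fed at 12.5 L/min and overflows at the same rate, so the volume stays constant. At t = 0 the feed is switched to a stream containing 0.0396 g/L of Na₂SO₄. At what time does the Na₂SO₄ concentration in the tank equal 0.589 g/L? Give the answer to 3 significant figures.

Unsteady species balance (constant V, well mixed): V dC/dt = Q(C_in − C), so τ = V/Q = 43.680 min.
C(t) = C_in + (C₀ − C_in) e^(−t/τ). Set C = 0.589 and solve for t:
e^(−t/τ) = (C − C_in)/(C₀ − C_in) = (0.589 − 0.0396)/(3.70 − 0.0396) = 0.15009
t = −τ ln(…) = 43.680 × 1.8965 = 82.839 min.

82.8 min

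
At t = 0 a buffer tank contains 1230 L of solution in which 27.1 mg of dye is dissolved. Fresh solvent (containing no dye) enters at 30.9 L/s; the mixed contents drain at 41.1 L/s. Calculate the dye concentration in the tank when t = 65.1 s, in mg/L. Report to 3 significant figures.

Let m(t) be the amount of dye. Volume: V(t) = V₀ + (Q_in − Q_out) t = 1230 − 10.200 t; V(65.1) = 565.98 L.
No dye enters, so dm/dt = −Q_out · (m/V).
Separate: dm/m = −Q_out dt/V(t) ⇒ ln(m/m₀) = −(Q_out/(Q_in−Q_out)) ln(V/V₀).
m = m₀ (V₀/V)^(Q_out/(Q_in−Q_out)) = 27.1 × (1230/565.98)^(-4.0294) = 1.1875 mg.
C = m/V = 1.1875/565.98 = 0.0020982 mg/L.

0.00210 mg/L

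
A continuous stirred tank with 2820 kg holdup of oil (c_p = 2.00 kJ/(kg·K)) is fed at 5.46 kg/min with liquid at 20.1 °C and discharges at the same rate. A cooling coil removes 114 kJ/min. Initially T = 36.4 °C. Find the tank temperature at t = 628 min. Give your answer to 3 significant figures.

M c_p dT/dt = ṁ c_p (T_in − T) − Q̇.
τ = M/ṁ = 516.48 min; T_ss = T_in − Q̇/(ṁ c_p) = 20.1 − 114/(5.46·2.00) = 9.6604 °C.
T approaches T_ss exponentially: T(t) = T_ss + (T₀ − T_ss) e^(−t/τ).
T(628) = 9.6604 + (26.740)·e^(−628/516.48) = 9.6604 + (26.740)·0.29644 = 17.587 °C.

17.6 °C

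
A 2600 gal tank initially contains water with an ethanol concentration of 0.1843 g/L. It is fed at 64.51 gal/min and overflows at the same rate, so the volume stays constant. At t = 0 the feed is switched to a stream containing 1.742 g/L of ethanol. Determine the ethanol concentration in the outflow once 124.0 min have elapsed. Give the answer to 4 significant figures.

Transient balance on the dissolved component: V dC/dt = Q(C_in − C).
Time constant τ = V/Q = 2600/64.51 = 40.3038 min.
Solution: C(t) = C_in + (C₀ − C_in) e^(−t/τ).
C(124.0) = 1.742 + (0.1843 − 1.742)·e^(−124.0/40.3038) = 1.742 + (-1.55770)·0.0461144 = 1.67017 g/L.

1.670 g/L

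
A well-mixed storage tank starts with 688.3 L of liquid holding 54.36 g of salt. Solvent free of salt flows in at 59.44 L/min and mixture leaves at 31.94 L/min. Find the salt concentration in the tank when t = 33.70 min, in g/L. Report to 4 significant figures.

0.01250 g/L

Total volume: dV/dt = Q_in − Q_out = 27.5000 L/min, so V(t) = 688.3 + 27.5000 t and V(33.70) = 1615.05 L.
Species balance (pure solvent in): dm/dt = −Q_out · m/V(t).
dm/m = −Q_out dt/(V₀ + 27.5000 t); integrating gives ln(m/m₀) = −(Q_out/(Q_in−Q_out)) ln(V/V₀).
m = m₀ (V₀/V)^(Q_out/(Q_in−Q_out)) = 54.36 × (688.3/1615.05)^(1.16145) = 20.1868 g.
C = m/V = 20.1868/1615.05 = 0.0124992 g/L.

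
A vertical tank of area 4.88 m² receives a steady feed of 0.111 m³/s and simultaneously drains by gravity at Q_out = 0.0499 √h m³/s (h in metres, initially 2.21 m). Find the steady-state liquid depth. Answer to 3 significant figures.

4.95 m

Level balance: A dh/dt = 0.111 − 0.0499 √h. Setting dh/dt = 0:
Q_in = 0.0499 √h_ss ⇒ √h_ss = 0.111/0.0499 = 2.2244.
h_ss = 2.2244² = 4.9482 m. (Since h₀ = 2.21 m < h_ss, the level will rise toward this value.)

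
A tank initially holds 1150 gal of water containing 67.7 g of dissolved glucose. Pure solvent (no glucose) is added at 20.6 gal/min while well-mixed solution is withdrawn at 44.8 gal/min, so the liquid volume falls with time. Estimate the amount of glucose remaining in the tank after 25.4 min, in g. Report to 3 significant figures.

Total volume: dV/dt = Q_in − Q_out = -24.200 gal/min, so V(t) = 1150 − 24.200 t and V(25.4) = 535.32 gal.
Solute balance: dm/dt = 0 − Q_out C = −Q_out m/V(t).
dm/m = −Q_out dt/(V₀ − 24.200 t); integrating gives ln(m/m₀) = −(Q_out/(Q_in−Q_out)) ln(V/V₀).
m = m₀ (V₀/V)^(Q_out/(Q_in−Q_out)) = 67.7 × (1150/535.32)^(-1.8512) = 16.437 g.

16.4 g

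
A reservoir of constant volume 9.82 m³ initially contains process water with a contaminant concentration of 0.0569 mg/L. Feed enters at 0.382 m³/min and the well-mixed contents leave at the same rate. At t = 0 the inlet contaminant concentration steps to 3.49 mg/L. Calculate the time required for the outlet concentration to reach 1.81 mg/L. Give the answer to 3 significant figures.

18.4 min

Transient balance on the dissolved component: V dC/dt = Q(C_in − C), so τ = V/Q = 25.707 min.
C(t) = C_in + (C₀ − C_in) e^(−t/τ). Set C = 1.81 and solve for t:
e^(−t/τ) = (C − C_in)/(C₀ − C_in) = (1.81 − 3.49)/(0.0569 − 3.49) = 0.48935
t = −τ ln(…) = 25.707 × 0.71467 = 18.372 min.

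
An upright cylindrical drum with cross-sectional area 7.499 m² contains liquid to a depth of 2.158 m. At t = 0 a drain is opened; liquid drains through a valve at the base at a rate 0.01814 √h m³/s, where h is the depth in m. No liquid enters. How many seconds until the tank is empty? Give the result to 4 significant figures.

Accumulation of liquid (constant cross-section A): A dh/dt = −0.01814 √h.
Separate and integrate: 2(√h − √h₀) = −(0.01814/A) t.
Set h = 0: 2√h₀ = (0.01814/A) t_empty ⇒ t_empty = 2A√h₀/0.01814.
t_empty = 2·7.499·√2.158/0.01814 = 14.9980·1.46901/0.01814 = 1214.57 s.

1215 s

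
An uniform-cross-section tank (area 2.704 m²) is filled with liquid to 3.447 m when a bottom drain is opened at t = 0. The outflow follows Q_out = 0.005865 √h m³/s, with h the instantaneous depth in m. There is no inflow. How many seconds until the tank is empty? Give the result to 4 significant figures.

1712 s

A dh/dt = −Q_out = −0.005865 √h.
This is separable: 2 d(√h)/dt = −0.005865/A, so √h = √h₀ − (0.005865/(2A)) t.
Tank is empty when √h = 0: t_empty = 2A√h₀/0.005865.
t_empty = 2·2.704·√3.447/0.005865 = 5.40800·1.85661/0.005865 = 1711.94 s.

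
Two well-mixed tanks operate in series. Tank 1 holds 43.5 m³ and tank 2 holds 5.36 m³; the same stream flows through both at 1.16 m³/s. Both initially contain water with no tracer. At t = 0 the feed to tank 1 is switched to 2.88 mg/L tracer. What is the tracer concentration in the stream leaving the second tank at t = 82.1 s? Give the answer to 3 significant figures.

Each tank obeys Vᵢ dCᵢ/dt = Q(Cᵢ₋₁ − Cᵢ), so τᵢ = Vᵢ/Q.
τ₁ = 43.5/1.16 = 37.500 s; τ₂ = 5.36/1.16 = 4.6207 s.
Tank 1: C₁ = C_in(1 − e^(−t/τ₁)). Tank 2 (τ₁ ≠ τ₂): C₂ = C_in[1 − (τ₁ e^(−t/τ₁) − τ₂ e^(−t/τ₂))/(τ₁ − τ₂)].
At t = 82.1: e^(−t/τ₁) = 0.11199, e^(−t/τ₂) = 1.9209e-08.
C₂ = 2.88·[1 − (37.500·0.11199 − 4.6207·1.9209e-08)/(32.879)] = 2.88·0.87227 = 2.5121 mg/L.

2.51 mg/L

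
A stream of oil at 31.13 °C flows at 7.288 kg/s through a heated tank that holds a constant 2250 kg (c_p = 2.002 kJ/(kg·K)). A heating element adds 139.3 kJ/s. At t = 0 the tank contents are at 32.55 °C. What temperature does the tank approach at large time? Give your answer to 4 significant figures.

40.68 °C

Energy balance: M c_p dT/dt = ṁ c_p (T_in − T) + 139.3.
At steady state dT/dt = 0 ⇒ T_ss = T_in + Q̇/(ṁ c_p) = 31.13 + 139.3/(7.288·2.002) = 40.6773 °C.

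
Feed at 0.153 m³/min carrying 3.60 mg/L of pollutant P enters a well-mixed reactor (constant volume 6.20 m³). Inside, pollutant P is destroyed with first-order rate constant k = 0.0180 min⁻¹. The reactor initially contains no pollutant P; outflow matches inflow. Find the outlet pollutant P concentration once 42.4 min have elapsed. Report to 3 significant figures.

1.74 mg/L

Species balance: V dC/dt = Q C_in − Q C − k V C.
This is linear with rate a = Q/V + k = 0.042677 min⁻¹.
C_ss = Q C_in/(Q + kV) = 2.0816 mg/L; C(t) = C_ss + (C₀ − C_ss) e^(−a t).
C(42.4) = 2.0816 + (-2.0816)·e^(−0.042677·42.4) = 2.0816 + (-2.0816)·0.16373 = 1.7408 mg/L.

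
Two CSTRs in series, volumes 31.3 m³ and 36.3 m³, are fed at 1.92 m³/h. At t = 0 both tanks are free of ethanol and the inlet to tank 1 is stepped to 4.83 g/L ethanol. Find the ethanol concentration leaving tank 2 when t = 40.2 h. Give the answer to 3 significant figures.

Each tank obeys Vᵢ dCᵢ/dt = Q(Cᵢ₋₁ − Cᵢ), so τᵢ = Vᵢ/Q.
τ₁ = 31.3/1.92 = 16.302 h; τ₂ = 36.3/1.92 = 18.906 h.
Tank 1: C₁ = C_in(1 − e^(−t/τ₁)). Tank 2 (τ₁ ≠ τ₂): C₂ = C_in[1 − (τ₁ e^(−t/τ₁) − τ₂ e^(−t/τ₂))/(τ₁ − τ₂)].
At t = 40.2: e^(−t/τ₁) = 0.084929, e^(−t/τ₂) = 0.11928.
C₂ = 4.83·[1 − (16.302·0.084929 − 18.906·0.11928)/(-2.6042)] = 4.83·0.66568 = 3.2152 g/L.

3.22 g/L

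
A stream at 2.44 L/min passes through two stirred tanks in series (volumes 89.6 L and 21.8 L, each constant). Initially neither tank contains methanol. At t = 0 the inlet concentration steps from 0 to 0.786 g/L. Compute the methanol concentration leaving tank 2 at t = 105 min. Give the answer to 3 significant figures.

Species balance on tank i: dCᵢ/dt = (Cᵢ₋₁ − Cᵢ)/τᵢ with τᵢ = Vᵢ/Q.
τ₁ = 89.6/2.44 = 36.721 min; τ₂ = 21.8/2.44 = 8.9344 min.
Tank 1: C₁ = C_in(1 − e^(−t/τ₁)). Tank 2 (τ₁ ≠ τ₂): C₂ = C_in[1 − (τ₁ e^(−t/τ₁) − τ₂ e^(−t/τ₂))/(τ₁ − τ₂)].
At t = 105: e^(−t/τ₁) = 0.057305, e^(−t/τ₂) = 7.8713e-06.
C₂ = 0.786·[1 − (36.721·0.057305 − 8.9344·7.8713e-06)/(27.787)] = 0.786·0.92427 = 0.72648 g/L.

0.726 g/L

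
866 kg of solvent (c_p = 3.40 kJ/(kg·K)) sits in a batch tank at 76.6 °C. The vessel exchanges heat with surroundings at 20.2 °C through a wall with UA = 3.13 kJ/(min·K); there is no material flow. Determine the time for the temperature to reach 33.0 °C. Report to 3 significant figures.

Lumped-capacitance energy balance: M c_p dT/dt = UA(T_amb − T).
τ = M c_p/UA = 940.70 min; T_ss = T_amb = 20.200 °C.
T(t) = T_ss + (T₀ − T_ss)e^(−t/τ); set T = 33.0:
t = −τ ln[(T − T_ss)/(T₀ − T_ss)] = −940.70 · ln(0.22695) = 1395.1 min.

1400 min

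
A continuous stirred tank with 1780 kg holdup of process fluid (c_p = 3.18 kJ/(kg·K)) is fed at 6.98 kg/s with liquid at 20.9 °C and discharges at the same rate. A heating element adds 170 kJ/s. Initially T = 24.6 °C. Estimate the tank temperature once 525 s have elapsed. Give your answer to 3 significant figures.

28.1 °C

M c_p dT/dt = ṁ c_p (T_in − T) + Q̇.
τ = M/ṁ = 255.01 s; T_ss = T_in + Q̇/(ṁ c_p) = 20.9 + 170/(6.98·3.18) = 28.559 °C.
This is linear first-order; T(t) = T_ss + (T₀ − T_ss) e^(−t/τ).
T(525) = 28.559 + (-3.9589)·e^(−525/255.01) = 28.559 + (-3.9589)·0.12762 = 28.054 °C.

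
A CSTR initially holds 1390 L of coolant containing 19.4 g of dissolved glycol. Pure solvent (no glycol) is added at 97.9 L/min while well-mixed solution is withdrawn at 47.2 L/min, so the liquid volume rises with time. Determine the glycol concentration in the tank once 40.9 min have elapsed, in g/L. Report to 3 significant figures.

0.00239 g/L

Let m(t) be the amount of glycol. Volume: V(t) = V₀ + (Q_in − Q_out) t = 1390 + 50.700 t; V(40.9) = 3463.6 L.
Solute balance: dm/dt = 0 − Q_out C = −Q_out m/V(t).
dm/m = −Q_out dt/(V₀ + 50.700 t); integrating gives ln(m/m₀) = −(Q_out/(Q_in−Q_out)) ln(V/V₀).
m = m₀ (V₀/V)^(Q_out/(Q_in−Q_out)) = 19.4 × (1390/3463.6)^(0.93097) = 8.2920 g.
C = m/V = 8.2920/3463.6 = 0.0023940 g/L.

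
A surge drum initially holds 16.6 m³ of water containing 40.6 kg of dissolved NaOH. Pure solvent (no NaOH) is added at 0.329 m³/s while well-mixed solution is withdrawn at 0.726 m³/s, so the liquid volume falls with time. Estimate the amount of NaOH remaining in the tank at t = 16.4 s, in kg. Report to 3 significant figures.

16.3 kg

Let m(t) be the amount of NaOH. Volume: V(t) = V₀ + (Q_in − Q_out) t = 16.6 − 0.39700 t; V(16.4) = 10.089 m³.
Species balance (pure solvent in): dm/dt = −Q_out · m/V(t).
dm/m = −Q_out dt/(V₀ − 0.39700 t); integrating gives ln(m/m₀) = −(Q_out/(Q_in−Q_out)) ln(V/V₀).
m = m₀ (V₀/V)^(Q_out/(Q_in−Q_out)) = 40.6 × (16.6/10.089)^(-1.8287) = 16.333 kg.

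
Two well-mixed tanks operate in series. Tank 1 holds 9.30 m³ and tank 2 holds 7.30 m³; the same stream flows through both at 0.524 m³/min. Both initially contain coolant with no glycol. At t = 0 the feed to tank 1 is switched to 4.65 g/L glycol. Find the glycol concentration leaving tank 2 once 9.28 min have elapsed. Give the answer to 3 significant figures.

0.551 g/L

Each tank obeys Vᵢ dCᵢ/dt = Q(Cᵢ₋₁ − Cᵢ), so τᵢ = Vᵢ/Q.
τ₁ = 9.30/0.524 = 17.748 min; τ₂ = 7.30/0.524 = 13.931 min.
Solving the cascade with C₁(0)=C₂(0)=0 gives C₂(t) = C_in[1 − (τ₁ e^(−t/τ₁) − τ₂ e^(−t/τ₂))/(τ₁ − τ₂)].
At t = 9.28: e^(−t/τ₁) = 0.59281, e^(−t/τ₂) = 0.51369.
C₂ = 4.65·[1 − (17.748·0.59281 − 13.931·0.51369)/(3.8168)] = 4.65·0.11840 = 0.55054 g/L.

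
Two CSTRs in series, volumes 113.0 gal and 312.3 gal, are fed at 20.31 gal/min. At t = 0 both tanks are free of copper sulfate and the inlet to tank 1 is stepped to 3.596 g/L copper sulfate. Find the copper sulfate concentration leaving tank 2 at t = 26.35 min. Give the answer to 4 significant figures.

Species balance on tank i: dCᵢ/dt = (Cᵢ₋₁ − Cᵢ)/τᵢ with τᵢ = Vᵢ/Q.
τ₁ = 113.0/20.31 = 5.56376 min; τ₂ = 312.3/20.31 = 15.3767 min.
Solving the cascade with C₁(0)=C₂(0)=0 gives C₂(t) = C_in[1 − (τ₁ e^(−t/τ₁) − τ₂ e^(−t/τ₂))/(τ₁ − τ₂)].
At t = 26.35: e^(−t/τ₁) = 0.00877363, e^(−t/τ₂) = 0.180209.
C₂ = 3.596·[1 − (5.56376·0.00877363 − 15.3767·0.180209)/(-9.81290)] = 3.596·0.722589 = 2.59843 g/L.

2.598 g/L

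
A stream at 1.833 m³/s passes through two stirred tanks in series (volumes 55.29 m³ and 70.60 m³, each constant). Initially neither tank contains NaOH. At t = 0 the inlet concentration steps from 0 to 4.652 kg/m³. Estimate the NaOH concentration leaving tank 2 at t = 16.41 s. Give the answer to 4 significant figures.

Each tank obeys Vᵢ dCᵢ/dt = Q(Cᵢ₋₁ − Cᵢ), so τᵢ = Vᵢ/Q.
τ₁ = 55.29/1.833 = 30.1637 s; τ₂ = 70.60/1.833 = 38.5161 s.
Solving the cascade with C₁(0)=C₂(0)=0 gives C₂(t) = C_in[1 − (τ₁ e^(−t/τ₁) − τ₂ e^(−t/τ₂))/(τ₁ − τ₂)].
At t = 16.41: e^(−t/τ₁) = 0.580403, e^(−t/τ₂) = 0.653080.
C₂ = 4.652·[1 − (30.1637·0.580403 − 38.5161·0.653080)/(-8.35243)] = 4.652·0.0844581 = 0.392899 kg/m³.

0.3929 kg/m³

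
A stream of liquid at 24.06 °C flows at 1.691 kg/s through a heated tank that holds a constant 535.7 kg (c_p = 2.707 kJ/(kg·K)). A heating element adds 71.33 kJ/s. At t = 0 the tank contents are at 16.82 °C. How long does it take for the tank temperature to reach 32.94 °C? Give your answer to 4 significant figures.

Unsteady energy balance on the tank contents: M c_p dT/dt = ṁ c_p (T_in − T) + 71.33.
τ = M/ṁ = 316.795 s; T_ss = T_in + Q̇/(ṁ c_p) = 39.6426 °C.
T(t) = T_ss + (T₀ − T_ss) e^(−t/τ). Set T = 32.94:
e^(−t/τ) = (32.94 − 39.6426)/(16.82 − 39.6426) = 0.293683
t = −316.795 · ln(0.293683) = 388.154 s.

388.2 s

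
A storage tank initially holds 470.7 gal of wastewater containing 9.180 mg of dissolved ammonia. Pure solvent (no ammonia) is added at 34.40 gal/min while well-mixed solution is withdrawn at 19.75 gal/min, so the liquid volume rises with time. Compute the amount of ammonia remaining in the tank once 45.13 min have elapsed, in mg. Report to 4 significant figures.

Let m(t) be the amount of ammonia. Volume: V(t) = V₀ + (Q_in − Q_out) t = 470.7 + 14.6500 t; V(45.13) = 1131.85 gal.
Solute balance: dm/dt = 0 − Q_out C = −Q_out m/V(t).
dm/m = −Q_out dt/(V₀ + 14.6500 t); integrating gives ln(m/m₀) = −(Q_out/(Q_in−Q_out)) ln(V/V₀).
m = m₀ (V₀/V)^(Q_out/(Q_in−Q_out)) = 9.180 × (470.7/1131.85)^(1.34812) = 2.81284 mg.

2.813 mg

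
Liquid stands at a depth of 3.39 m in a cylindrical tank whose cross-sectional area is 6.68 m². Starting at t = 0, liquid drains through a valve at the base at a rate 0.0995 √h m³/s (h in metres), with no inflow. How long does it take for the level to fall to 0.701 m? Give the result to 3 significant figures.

135 s

A dh/dt = −Q_out = −0.0995 √h.
This is separable: 2 d(√h)/dt = −0.0995/A, so √h = √h₀ − (0.0995/(2A)) t.
t = 2A(√h₀ − √h)/0.0995 = 2·6.68·(√3.39 − √0.701)/0.0995
  = 13.360 × (1.8412 − 0.83726) / 0.0995 = 134.80 s.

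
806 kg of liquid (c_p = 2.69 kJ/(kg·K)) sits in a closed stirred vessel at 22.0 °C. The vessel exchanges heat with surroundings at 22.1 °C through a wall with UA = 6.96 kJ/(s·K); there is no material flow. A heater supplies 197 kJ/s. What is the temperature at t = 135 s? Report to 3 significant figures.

32.0 °C

M c_p dT/dt = −UA(T − T_amb) + Q̇.
dT/dt = (T_ss − T)/τ with T_ss = T_amb + Q̇/UA = 22.1 + 197/6.96 = 50.405 °C, τ = M c_p/UA = 806·2.69/6.96 = 311.51 s.
Integrating: T(t) = T_ss + (T₀ − T_ss) e^(−t/τ).
T(135) = 50.405 + (-28.405)·0.64832 = 31.989 °C.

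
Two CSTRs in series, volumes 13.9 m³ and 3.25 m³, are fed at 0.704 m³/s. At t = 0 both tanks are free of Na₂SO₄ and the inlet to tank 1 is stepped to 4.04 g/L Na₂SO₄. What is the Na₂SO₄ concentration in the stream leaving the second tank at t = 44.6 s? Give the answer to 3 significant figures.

Each tank obeys Vᵢ dCᵢ/dt = Q(Cᵢ₋₁ − Cᵢ), so τᵢ = Vᵢ/Q.
τ₁ = 13.9/0.704 = 19.744 s; τ₂ = 3.25/0.704 = 4.6165 s.
Tank 1: C₁ = C_in(1 − e^(−t/τ₁)). Tank 2 (τ₁ ≠ τ₂): C₂ = C_in[1 − (τ₁ e^(−t/τ₁) − τ₂ e^(−t/τ₂))/(τ₁ − τ₂)].
At t = 44.6: e^(−t/τ₁) = 0.10447, e^(−t/τ₂) = 6.3718e-05.
C₂ = 4.04·[1 − (19.744·0.10447 − 4.6165·6.3718e-05)/(15.128)] = 4.04·0.86367 = 3.4892 g/L.

3.49 g/L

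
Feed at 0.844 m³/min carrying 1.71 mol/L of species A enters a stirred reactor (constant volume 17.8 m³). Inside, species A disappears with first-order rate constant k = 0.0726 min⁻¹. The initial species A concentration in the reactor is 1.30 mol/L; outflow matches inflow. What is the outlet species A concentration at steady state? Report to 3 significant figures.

Accumulation = in − out − consumed: V dC/dt = Q C_in − Q C − k V C.
At steady state: 0 = Q C_in − (Q + kV) C_ss, so C_ss = Q C_in/(Q + kV).
C_ss = 0.844·1.71/(0.844 + 0.0726·17.8) = 1.4432/2.1363 = 0.67559 mol/L.

0.676 mol/L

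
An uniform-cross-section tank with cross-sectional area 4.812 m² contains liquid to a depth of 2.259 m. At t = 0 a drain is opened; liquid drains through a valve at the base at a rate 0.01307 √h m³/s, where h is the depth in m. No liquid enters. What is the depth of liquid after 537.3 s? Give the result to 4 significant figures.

0.5980 m

A dh/dt = −Q_out = −0.01307 √h.
Separate and integrate: 2(√h − √h₀) = −(0.01307/A) t.
√h = √2.259 − 0.01307·537.3/(2·4.812) = 1.50300 − 0.729687 = 0.773310.
h = 0.773310² = 0.598008 m.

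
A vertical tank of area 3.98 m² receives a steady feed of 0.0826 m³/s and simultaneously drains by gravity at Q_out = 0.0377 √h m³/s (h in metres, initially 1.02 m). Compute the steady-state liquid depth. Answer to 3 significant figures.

Volume balance on the tank: A dh/dt = Q_in − 0.0377 √h. At steady state dh/dt = 0:
Q_in = 0.0377 √h_ss ⇒ √h_ss = 0.0826/0.0377 = 2.1910.
h_ss = 2.1910² = 4.8004 m. (Since h₀ = 1.02 m < h_ss, the level will rise toward this value.)

4.80 m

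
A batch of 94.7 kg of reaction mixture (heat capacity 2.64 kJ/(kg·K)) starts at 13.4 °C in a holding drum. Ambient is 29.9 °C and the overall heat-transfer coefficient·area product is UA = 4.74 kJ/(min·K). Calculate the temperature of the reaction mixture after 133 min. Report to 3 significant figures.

28.6 °C

M c_p dT/dt = −UA(T − T_amb).
dT/dt = (T_ss − T)/τ with T_ss = T_amb = 29.900 °C, τ = M c_p/UA = 94.7·2.64/4.74 = 52.744 min.
T approaches T_ss exponentially: T(t) = T_ss + (T₀ − T_ss) e^(−t/τ).
T(133) = 29.900 + (-16.500)·0.080331 = 28.575 °C.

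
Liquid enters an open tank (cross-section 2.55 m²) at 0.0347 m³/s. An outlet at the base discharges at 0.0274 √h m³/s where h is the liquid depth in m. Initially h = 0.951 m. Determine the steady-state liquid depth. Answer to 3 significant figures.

Level balance: A dh/dt = 0.0347 − 0.0274 √h. Setting dh/dt = 0:
Q_in = 0.0274 √h_ss ⇒ √h_ss = 0.0347/0.0274 = 1.2664.
h_ss = 1.2664² = 1.6038 m. (Since h₀ = 0.951 m < h_ss, the level will rise toward this value.)

1.60 m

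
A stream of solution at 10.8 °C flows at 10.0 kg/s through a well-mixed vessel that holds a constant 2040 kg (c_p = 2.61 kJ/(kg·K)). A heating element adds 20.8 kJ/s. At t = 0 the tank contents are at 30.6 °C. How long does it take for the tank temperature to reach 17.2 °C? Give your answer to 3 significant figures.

Energy balance: M c_p dT/dt = ṁ c_p (T_in − T) + 20.8.
τ = M/ṁ = 204.00 s; T_ss = T_in + Q̇/(ṁ c_p) = 11.597 °C.
T(t) = T_ss + (T₀ − T_ss) e^(−t/τ). Set T = 17.2:
e^(−t/τ) = (17.2 − 11.597)/(30.6 − 11.597) = 0.29485
t = −204.00 · ln(0.29485) = 249.14 s.

249 s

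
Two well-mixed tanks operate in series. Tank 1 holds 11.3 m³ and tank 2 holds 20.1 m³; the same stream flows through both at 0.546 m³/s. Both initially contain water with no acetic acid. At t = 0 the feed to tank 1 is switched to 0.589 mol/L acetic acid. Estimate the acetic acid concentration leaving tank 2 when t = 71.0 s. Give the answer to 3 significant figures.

0.418 mol/L

Species balance on tank i: dCᵢ/dt = (Cᵢ₋₁ − Cᵢ)/τᵢ with τᵢ = Vᵢ/Q.
τ₁ = 11.3/0.546 = 20.696 s; τ₂ = 20.1/0.546 = 36.813 s.
Tank 1: C₁ = C_in(1 − e^(−t/τ₁)). Tank 2 (τ₁ ≠ τ₂): C₂ = C_in[1 − (τ₁ e^(−t/τ₁) − τ₂ e^(−t/τ₂))/(τ₁ − τ₂)].
At t = 71.0: e^(−t/τ₁) = 0.032367, e^(−t/τ₂) = 0.14534.
C₂ = 0.589·[1 − (20.696·0.032367 − 36.813·0.14534)/(-16.117)] = 0.589·0.70958 = 0.41795 mol/L.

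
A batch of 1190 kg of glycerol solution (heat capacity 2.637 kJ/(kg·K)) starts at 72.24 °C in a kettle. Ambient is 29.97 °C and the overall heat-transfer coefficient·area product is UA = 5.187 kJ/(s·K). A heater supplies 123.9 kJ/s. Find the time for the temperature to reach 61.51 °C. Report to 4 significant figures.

530.1 s

M c_p dT/dt = −UA(T − T_amb) + Q̇.
τ = M c_p/UA = 604.980 s; T_ss = T_amb + Q̇/UA = 29.97 + 123.9/5.187 = 53.8566 °C.
T(t) = T_ss + (T₀ − T_ss)e^(−t/τ); set T = 61.51:
t = −τ ln[(T − T_ss)/(T₀ − T_ss)] = −604.980 · ln(0.416320) = 530.144 s.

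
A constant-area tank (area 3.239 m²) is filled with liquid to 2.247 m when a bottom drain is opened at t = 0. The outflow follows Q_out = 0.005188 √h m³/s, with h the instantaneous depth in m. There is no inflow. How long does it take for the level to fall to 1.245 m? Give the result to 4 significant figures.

478.5 s

A dh/dt = −Q_out = −0.005188 √h.
This is separable: 2 d(√h)/dt = −0.005188/A, so √h = √h₀ − (0.005188/(2A)) t.
t = 2A(√h₀ − √h)/0.005188 = 2·3.239·(√2.247 − √1.245)/0.005188
  = 6.47800 × (1.49900 − 1.11580) / 0.005188 = 478.488 s.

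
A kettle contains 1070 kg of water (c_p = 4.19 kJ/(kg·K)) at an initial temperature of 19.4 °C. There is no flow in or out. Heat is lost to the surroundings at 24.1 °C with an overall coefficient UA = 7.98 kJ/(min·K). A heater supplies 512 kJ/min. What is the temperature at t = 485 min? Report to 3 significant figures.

59.2 °C

Lumped-capacitance energy balance: M c_p dT/dt = UA(T_amb − T) + Q̇.
dT/dt = (T_ss − T)/τ with T_ss = T_amb + Q̇/UA = 24.1 + 512/7.98 = 88.260 °C, τ = M c_p/UA = 1070·4.19/7.98 = 561.82 min.
Integrating: T(t) = T_ss + (T₀ − T_ss) e^(−t/τ).
T(485) = 88.260 + (-68.860)·0.42178 = 59.216 °C.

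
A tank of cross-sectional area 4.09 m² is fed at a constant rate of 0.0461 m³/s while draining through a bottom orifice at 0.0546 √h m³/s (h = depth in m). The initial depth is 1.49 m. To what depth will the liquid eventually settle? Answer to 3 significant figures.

Level balance: A dh/dt = 0.0461 − 0.0546 √h. Setting dh/dt = 0:
Q_in = 0.0546 √h_ss ⇒ √h_ss = 0.0461/0.0546 = 0.84432.
h_ss = 0.84432² = 0.71288 m. (Since h₀ = 1.49 m > h_ss, the level will fall toward this value.)

0.713 m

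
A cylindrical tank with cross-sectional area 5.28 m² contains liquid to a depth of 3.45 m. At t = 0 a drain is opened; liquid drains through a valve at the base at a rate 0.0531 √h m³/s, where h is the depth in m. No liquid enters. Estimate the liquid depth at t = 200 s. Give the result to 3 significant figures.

With no inflow, A dh/dt = −0.0531 √h.
Separate and integrate: 2(√h − √h₀) = −(0.0531/A) t.
√h = √3.45 − 0.0531·200/(2·5.28) = 1.8574 − 1.0057 = 0.85174.
h = 0.85174² = 0.72545 m.

0.725 m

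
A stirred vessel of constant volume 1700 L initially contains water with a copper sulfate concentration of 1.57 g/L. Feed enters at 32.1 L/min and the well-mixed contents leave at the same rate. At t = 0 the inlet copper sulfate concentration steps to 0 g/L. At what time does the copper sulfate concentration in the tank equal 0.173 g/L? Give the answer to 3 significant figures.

117 min

Species balance: V dC/dt = Q(C_in − C) ⇒ τ = V/Q = 52.960 min.
C(t) = C_in + (C₀ − C_in) e^(−t/τ). Set C = 0.173 and solve for t:
e^(−t/τ) = (C − C_in)/(C₀ − C_in) = (0.173 − 0)/(1.57 − 0) = 0.11019
t = −τ ln(…) = 52.960 × 2.2055 = 116.80 min.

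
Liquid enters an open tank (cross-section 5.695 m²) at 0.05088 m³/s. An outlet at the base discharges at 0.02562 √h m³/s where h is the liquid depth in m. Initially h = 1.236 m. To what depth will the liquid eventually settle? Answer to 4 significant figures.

3.944 m

Level balance: A dh/dt = 0.05088 − 0.02562 √h. Setting dh/dt = 0:
Q_in = 0.02562 √h_ss ⇒ √h_ss = 0.05088/0.02562 = 1.98595.
h_ss = 1.98595² = 3.94399 m. (Since h₀ = 1.236 m < h_ss, the level will rise toward this value.)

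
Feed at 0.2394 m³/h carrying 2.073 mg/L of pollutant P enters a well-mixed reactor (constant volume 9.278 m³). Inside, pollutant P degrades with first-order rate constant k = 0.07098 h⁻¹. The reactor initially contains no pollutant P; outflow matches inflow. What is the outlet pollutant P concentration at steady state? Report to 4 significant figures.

Accumulation = in − out − consumed: V dC/dt = Q C_in − Q C − k V C.
Steady state (dC/dt = 0): C_ss = Q C_in/(Q + kV) = C_in/(1 + kV/Q).
C_ss = 0.2394·2.073/(0.2394 + 0.07098·9.278) = 0.496276/0.897952 = 0.552675 mg/L.

0.5527 mg/L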